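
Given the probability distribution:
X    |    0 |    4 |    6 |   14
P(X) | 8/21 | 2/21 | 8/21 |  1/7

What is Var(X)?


E[X] = 14/3
E[X²] = 908/21
Var(X) = E[X²] - (E[X])² = 908/21 - 196/9 = 1352/63

Var(X) = 1352/63 ≈ 21.4603


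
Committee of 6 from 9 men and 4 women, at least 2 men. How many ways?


Count by #men:
  2M,4W: C(9,2)×C(4,4)=36
  3M,3W: C(9,3)×C(4,3)=336
  4M,2W: C(9,4)×C(4,2)=756
  5M,1W: C(9,5)×C(4,1)=504
  6M,0W: C(9,6)×C(4,0)=84
Total = 1716

1716


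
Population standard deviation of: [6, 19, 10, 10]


Mean = 45/4
  (6-45/4)²=441/16
  (19-45/4)²=961/16
  (10-45/4)²=25/16
  (10-45/4)²=25/16
Σ(x-μ)² = 363/4
σ² = (363/4)/4 = 363/16

σ = √(363/16) ≈ 4.7631


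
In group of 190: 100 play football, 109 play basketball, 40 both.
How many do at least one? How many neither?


|A∪B| = 100+109-40 = 169
Neither = 190-169 = 21

At least one: 169; Neither: 21


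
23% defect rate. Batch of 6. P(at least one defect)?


P(all good) = (77/100)^6 = 208422380089/1000000000000
P(≥1 defect) = 791577619911/1000000000000

P = 791577619911/1000000000000 ≈ 79.16%


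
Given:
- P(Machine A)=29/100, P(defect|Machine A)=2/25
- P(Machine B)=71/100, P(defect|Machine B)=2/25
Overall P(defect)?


P(B) = Σ P(B|Aᵢ)×P(Aᵢ)
  2/25×29/100 = 29/1250
  2/25×71/100 = 71/1250
Sum = 2/25

P(defect) = 2/25 ≈ 8.00%


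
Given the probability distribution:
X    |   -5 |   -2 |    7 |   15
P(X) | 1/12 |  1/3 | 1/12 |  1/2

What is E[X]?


E[X] = Σ x·P(X=x)
= (-5)×(1/12) + (-2)×(1/3) + (7)×(1/12) + (15)×(1/2)
= 7

E[X] = 7


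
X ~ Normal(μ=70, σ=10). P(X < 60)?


z = (60-70)/10 = -1.0
P(Z < -1.0) = 0.1587

P(X < 60) ≈ 0.1587


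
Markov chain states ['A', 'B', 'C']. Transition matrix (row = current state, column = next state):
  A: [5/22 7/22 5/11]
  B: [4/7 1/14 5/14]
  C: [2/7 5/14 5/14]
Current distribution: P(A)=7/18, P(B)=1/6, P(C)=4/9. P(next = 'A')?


P(next=A) = Σᵢ P(now=i)×P(i→A)
= 7/18×5/22 + 1/6×4/7 + 4/9×2/7
= 35/396 + 2/21 + 8/63 = 41/132

P = 41/132 ≈ 0.3106


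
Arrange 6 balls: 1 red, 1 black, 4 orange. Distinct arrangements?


6!/(1!×1!×4!) = 30

30


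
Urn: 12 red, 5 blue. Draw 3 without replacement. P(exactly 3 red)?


Hypergeometric: C(12,3)×C(5,0)/C(17,3)
= 220×1/680 = 11/34

P(X=3) = 11/34 ≈ 32.35%


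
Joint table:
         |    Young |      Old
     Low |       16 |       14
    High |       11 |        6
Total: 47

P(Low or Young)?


P(Low∨Young) = P(Low) + P(Young) - P(Low∧Young)
= (30 + 27 - 16)/47 = 41/47

P = 41/47 ≈ 87.23%


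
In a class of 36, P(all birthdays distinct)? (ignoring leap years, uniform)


P(all different) = Π(365-i)/365 for i=0..35
= (365/365)×(364/365)×...×(330/365)
= 0.167818

P ≈ 0.1678 ≈ 16.78%


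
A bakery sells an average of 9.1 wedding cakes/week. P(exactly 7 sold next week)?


Poisson(λ=9.1): P(X=7) = e^(-λ)×λ^k/k!
= e^(-9.1) × 9.1^7 / 7!
≈ 0.0001116658085 × 5167610.19357 / 5040 ≈ 0.114493

P(X=7) ≈ 0.114493 ≈ 11.45%


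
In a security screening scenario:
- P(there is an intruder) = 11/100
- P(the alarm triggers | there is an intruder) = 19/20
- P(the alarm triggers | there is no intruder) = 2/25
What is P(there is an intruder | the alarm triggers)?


Using Bayes' theorem:
P(A|B) = P(B|A)·P(A) / P(B)

P(the alarm triggers) = 19/20 × 11/100 + 2/25 × 89/100
= 209/2000 + 89/1250 = 1757/10000

P(there is an intruder|the alarm triggers) = (209/2000) / (1757/10000) = 1045/1757

P(there is an intruder|the alarm triggers) = 1045/1757 ≈ 59.48%


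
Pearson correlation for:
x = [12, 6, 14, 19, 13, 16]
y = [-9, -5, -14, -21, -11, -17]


n=6, Σx=80, Σy=-77, Σxy=-1148, Σx²=1162, Σy²=1153
r = (6×(-1148) - 80×(-77))/√((6×1162 - 80²)(6×1153 - (-77)²))
= -728/√(572×989) = -728/√565708 ≈ -728/752.1356 ≈ -0.9679

r ≈ -0.9679


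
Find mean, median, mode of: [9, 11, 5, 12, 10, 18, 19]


Sorted: [5, 9, 10, 11, 12, 18, 19]
Mean = 84/7 = 12
Median = 11
Freq: {9: 1, 11: 1, 5: 1, 12: 1, 10: 1, 18: 1, 19: 1}
Mode: No mode

Mean=12, Median=11, Mode=No mode


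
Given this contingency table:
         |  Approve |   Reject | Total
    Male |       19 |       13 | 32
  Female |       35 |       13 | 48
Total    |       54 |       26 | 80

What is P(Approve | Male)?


P(Approve | Male) = 19/(19+13) = 19/32

P(Approve|Male) = 19/32 ≈ 59.38%


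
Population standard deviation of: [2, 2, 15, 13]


Mean = 32/4 = 8
  (2-8)²=36
  (2-8)²=36
  (15-8)²=49
  (13-8)²=25
Σ(x-μ)² = 146
σ² = 146/4 = 73/2

σ = √(73/2) ≈ 6.0415


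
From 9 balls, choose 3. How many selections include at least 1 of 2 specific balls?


Complement: C(9,3) - C(7,3) = 84 - 35 = 49

49


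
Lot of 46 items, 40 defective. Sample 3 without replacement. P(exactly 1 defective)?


Hypergeometric: C(40,1)×C(6,2)/C(46,3)
= 40×15/15180 = 10/253

P(X=1) = 10/253 ≈ 3.95%


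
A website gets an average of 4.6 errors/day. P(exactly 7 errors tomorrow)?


Poisson(λ=4.6): P(X=7) = e^(-λ)×λ^k/k!
= e^(-4.6) × 4.6^7 / 7!
≈ 0.01005183574 × 43581.7657216 / 5040 ≈ 0.086920

P(X=7) ≈ 0.086920 ≈ 8.69%


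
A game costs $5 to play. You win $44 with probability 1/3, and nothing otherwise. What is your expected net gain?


E[gain] = (44-5)×1/3 + (-5)×2/3
= 13 - 10/3 = 29/3

Expected net gain = $29/3 ≈ $9.67


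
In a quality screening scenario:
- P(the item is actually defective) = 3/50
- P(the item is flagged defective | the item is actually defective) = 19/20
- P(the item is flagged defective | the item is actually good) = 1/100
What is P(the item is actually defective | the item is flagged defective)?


Using Bayes' theorem:
P(A|B) = P(B|A)·P(A) / P(B)

P(the item is flagged defective) = 19/20 × 3/50 + 1/100 × 47/50
= 57/1000 + 47/5000 = 83/1250

P(the item is actually defective|the item is flagged defective) = (57/1000) / (83/1250) = 285/332

P(the item is actually defective|the item is flagged defective) = 285/332 ≈ 85.84%


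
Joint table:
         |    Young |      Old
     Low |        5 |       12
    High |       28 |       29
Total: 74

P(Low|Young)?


P(Low|Young) = 5/(5+28) = 5/33

P = 5/33 ≈ 15.15%


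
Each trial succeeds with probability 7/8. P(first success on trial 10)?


Geometric: P(X=10) = (1-p)^(k-1)×p = (1/8)^9×7/8 = 7/1073741824

P(X=10) = 7/1073741824 ≈ 0.00%


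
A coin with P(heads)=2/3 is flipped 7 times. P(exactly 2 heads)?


Binomial: P(X=2) = C(7,2)×p^2×(1-p)^5
= 21 × 4/9 × 1/243 = 28/729

P(X=2) = 28/729 ≈ 3.84%


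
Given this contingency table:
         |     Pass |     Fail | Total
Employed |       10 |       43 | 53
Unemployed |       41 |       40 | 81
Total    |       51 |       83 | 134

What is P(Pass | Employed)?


P(Pass | Employed) = 10/(10+43) = 10/53

P(Pass|Employed) = 10/53 ≈ 18.87%


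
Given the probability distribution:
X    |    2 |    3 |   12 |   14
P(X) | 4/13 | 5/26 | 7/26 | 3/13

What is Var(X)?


E[X] = 199/26
E[X²] = 2261/26
Var(X) = E[X²] - (E[X])² = 2261/26 - 39601/676 = 19185/676

Var(X) = 19185/676 ≈ 28.3802


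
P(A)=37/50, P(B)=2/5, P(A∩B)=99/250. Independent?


P(A)×P(B) = 37/125
P(A∩B) = 99/250
Not equal → NOT independent

No, not independent


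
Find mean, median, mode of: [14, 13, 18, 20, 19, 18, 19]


Sorted: [13, 14, 18, 18, 19, 19, 20]
Mean = 121/7
Median = 18
Freq: {14: 1, 13: 1, 18: 2, 20: 1, 19: 2}
Mode: [18, 19]

Mean=121/7, Median=18, Mode=[18, 19]


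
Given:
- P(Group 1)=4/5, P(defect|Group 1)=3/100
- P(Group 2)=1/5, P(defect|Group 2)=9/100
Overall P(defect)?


P(B) = Σ P(B|Aᵢ)×P(Aᵢ)
  3/100×4/5 = 3/125
  9/100×1/5 = 9/500
Sum = 21/500

P(defect) = 21/500 ≈ 4.20%


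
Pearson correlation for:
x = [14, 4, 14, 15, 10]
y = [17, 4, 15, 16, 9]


n=5, Σx=57, Σy=61, Σxy=794, Σx²=733, Σy²=867
r = (5×794 - 57×61)/√((5×733 - 57²)(5×867 - 61²))
= 493/√(416×614) = 493/√255424 ≈ 493/505.3949 ≈ 0.9755

r ≈ 0.9755


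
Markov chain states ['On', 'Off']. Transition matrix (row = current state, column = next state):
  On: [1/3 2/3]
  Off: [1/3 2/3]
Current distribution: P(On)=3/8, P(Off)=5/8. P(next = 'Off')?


P(next=Off) = Σᵢ P(now=i)×P(i→Off)
= 3/8×2/3 + 5/8×2/3
= 1/4 + 5/12 = 2/3

P = 2/3 ≈ 0.6667


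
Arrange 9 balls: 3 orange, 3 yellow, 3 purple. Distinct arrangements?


9!/(3!×3!×3!) = 1680

1680


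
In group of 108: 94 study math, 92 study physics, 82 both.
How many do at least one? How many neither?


|A∪B| = 94+92-82 = 104
Neither = 108-104 = 4

At least one: 104; Neither: 4


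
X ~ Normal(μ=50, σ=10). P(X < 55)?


z = (55-50)/10 = 0.5
P(Z < 0.5) = 0.6915

P(X < 55) ≈ 0.6915


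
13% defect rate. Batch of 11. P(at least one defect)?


P(all good) = (87/100)^11 = 2161283703465490489863/10000000000000000000000
P(≥1 defect) = 7838716296534509510137/10000000000000000000000

P = 7838716296534509510137/10000000000000000000000 ≈ 78.39%


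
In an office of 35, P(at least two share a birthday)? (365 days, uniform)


P(all different) = Π(365-i)/365 for i=0..34
= 0.185617
P(match) = 1 - 0.185617 = 0.814383

P ≈ 0.8144 ≈ 81.44%


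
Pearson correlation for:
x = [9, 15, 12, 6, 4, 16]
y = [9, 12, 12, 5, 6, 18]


n=6, Σx=62, Σy=62, Σxy=747, Σx²=758, Σy²=754
r = (6×747 - 62×62)/√((6×758 - 62²)(6×754 - 62²))
= 638/√(704×680) = 638/√478720 ≈ 638/691.8959 ≈ 0.9221

r ≈ 0.9221


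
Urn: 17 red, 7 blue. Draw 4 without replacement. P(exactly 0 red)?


Hypergeometric: C(17,0)×C(7,4)/C(24,4)
= 1×35/10626 = 5/1518

P(X=0) = 5/1518 ≈ 0.33%


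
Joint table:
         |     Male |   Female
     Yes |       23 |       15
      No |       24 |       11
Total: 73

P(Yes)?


P(Yes) = (23+15)/73 = 38/73

P(Yes) = 38/73 ≈ 52.05%


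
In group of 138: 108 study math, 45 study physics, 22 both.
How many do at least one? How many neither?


|A∪B| = 108+45-22 = 131
Neither = 138-131 = 7

At least one: 131; Neither: 7


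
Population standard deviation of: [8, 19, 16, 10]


Mean = 53/4
  (8-53/4)²=441/16
  (19-53/4)²=529/16
  (16-53/4)²=121/16
  (10-53/4)²=169/16
Σ(x-μ)² = 315/4
σ² = (315/4)/4 = 315/16

σ = √(315/16) ≈ 4.4371


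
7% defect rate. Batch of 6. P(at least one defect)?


P(all good) = (93/100)^6 = 646990183449/1000000000000
P(≥1 defect) = 353009816551/1000000000000

P = 353009816551/1000000000000 ≈ 35.30%


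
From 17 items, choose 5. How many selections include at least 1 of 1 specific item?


Complement: C(17,5) - C(16,5) = 6188 - 4368 = 1820

1820


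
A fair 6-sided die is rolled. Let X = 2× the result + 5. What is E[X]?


E[die] = (1+6)/2 = 7/2
E[X] = 2×7/2 + 5 = 12

E[X] = 12


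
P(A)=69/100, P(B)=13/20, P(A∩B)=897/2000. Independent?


P(A)×P(B) = 897/2000
P(A∩B) = 897/2000
Equal ✓ → Independent

Yes, independent


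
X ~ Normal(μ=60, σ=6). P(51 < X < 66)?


z₁=(51-60)/6=-1.5, z₂=(66-60)/6=1.0
P = Φ(1.0) - Φ(-1.5) = 0.841345 - 0.066807 = 0.774538 ≈ 0.7745

P(51 < X < 66) ≈ 0.7745


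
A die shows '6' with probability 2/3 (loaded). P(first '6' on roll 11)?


Geometric: P(X=11) = (1-p)^(k-1)×p = (1/3)^10×2/3 = 2/177147

P(X=11) = 2/177147 ≈ 0.00%


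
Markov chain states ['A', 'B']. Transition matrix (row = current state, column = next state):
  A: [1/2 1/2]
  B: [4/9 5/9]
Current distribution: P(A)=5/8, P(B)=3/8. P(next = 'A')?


P(next=A) = Σᵢ P(now=i)×P(i→A)
= 5/8×1/2 + 3/8×4/9
= 5/16 + 1/6 = 23/48

P = 23/48 ≈ 0.4792


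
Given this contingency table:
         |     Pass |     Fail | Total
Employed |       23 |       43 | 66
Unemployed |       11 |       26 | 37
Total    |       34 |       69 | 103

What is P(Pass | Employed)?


P(Pass | Employed) = 23/(23+43) = 23/66

P(Pass|Employed) = 23/66 ≈ 34.85%


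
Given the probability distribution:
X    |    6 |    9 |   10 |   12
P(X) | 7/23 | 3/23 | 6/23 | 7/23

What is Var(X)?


E[X] = 213/23
E[X²] = 2103/23
Var(X) = E[X²] - (E[X])² = 2103/23 - 45369/529 = 3000/529

Var(X) = 3000/529 ≈ 5.6711


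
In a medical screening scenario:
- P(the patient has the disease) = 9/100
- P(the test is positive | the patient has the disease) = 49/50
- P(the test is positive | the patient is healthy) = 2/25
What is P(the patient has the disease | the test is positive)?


Using Bayes' theorem:
P(A|B) = P(B|A)·P(A) / P(B)

P(the test is positive) = 49/50 × 9/100 + 2/25 × 91/100
= 441/5000 + 91/1250 = 161/1000

P(the patient has the disease|the test is positive) = (441/5000) / (161/1000) = 63/115

P(the patient has the disease|the test is positive) = 63/115 ≈ 54.78%


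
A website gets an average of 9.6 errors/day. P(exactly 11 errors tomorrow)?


Poisson(λ=9.6): P(X=11) = e^(-λ)×λ^k/k!
= e^(-9.6) × 9.6^11 / 11!
≈ 6.772873649e-05 × 63823933055.2 / 39916800 ≈ 0.108293

P(X=11) ≈ 0.108293 ≈ 10.83%


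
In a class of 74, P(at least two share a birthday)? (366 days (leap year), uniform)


P(all different) = Π(366-i)/366 for i=0..73
= 0.000360
P(match) = 1 - 0.000360 = 0.999640

P ≈ 0.9996 ≈ 99.96%


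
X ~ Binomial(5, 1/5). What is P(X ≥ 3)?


P(X ≥ 3) = Σ P(X=i) for i=3..5
P(X=3) = 32/625
P(X=4) = 4/625
P(X=5) = 1/3125
Sum = 181/3125

P(X ≥ 3) = 181/3125 ≈ 5.79%


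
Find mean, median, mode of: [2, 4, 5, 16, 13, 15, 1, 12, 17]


Sorted: [1, 2, 4, 5, 12, 13, 15, 16, 17]
Mean = 85/9
Median = 12
Freq: {2: 1, 4: 1, 5: 1, 16: 1, 13: 1, 15: 1, 1: 1, 12: 1, 17: 1}
Mode: No mode

Mean=85/9, Median=12, Mode=No mode


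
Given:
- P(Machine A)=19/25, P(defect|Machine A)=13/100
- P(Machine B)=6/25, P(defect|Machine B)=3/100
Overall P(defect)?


P(B) = Σ P(B|Aᵢ)×P(Aᵢ)
  13/100×19/25 = 247/2500
  3/100×6/25 = 9/1250
Sum = 53/500

P(defect) = 53/500 ≈ 10.60%


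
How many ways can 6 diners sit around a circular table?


Circular arrangements of 6 distinct objects: fix one position to break rotational symmetry.
(n-1)! = 5! = 120

120


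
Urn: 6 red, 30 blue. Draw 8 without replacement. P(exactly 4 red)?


Hypergeometric: C(6,4)×C(30,4)/C(36,8)
= 15×27405/30260340 = 315/23188

P(X=4) = 315/23188 ≈ 1.36%


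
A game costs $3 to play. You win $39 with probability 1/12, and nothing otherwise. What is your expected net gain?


E[gain] = (39-3)×1/12 + (-3)×11/12
= 3 - 11/4 = 1/4

Expected net gain = $1/4 ≈ $0.25


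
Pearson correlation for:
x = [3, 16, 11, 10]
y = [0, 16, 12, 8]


n=4, Σx=40, Σy=36, Σxy=468, Σx²=486, Σy²=464
r = (4×468 - 40×36)/√((4×486 - 40²)(4×464 - 36²))
= 432/√(344×560) = 432/√192640 ≈ 432/438.9077 ≈ 0.9843

r ≈ 0.9843


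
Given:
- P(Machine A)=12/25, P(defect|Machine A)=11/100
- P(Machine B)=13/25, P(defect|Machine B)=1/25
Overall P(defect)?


P(B) = Σ P(B|Aᵢ)×P(Aᵢ)
  11/100×12/25 = 33/625
  1/25×13/25 = 13/625
Sum = 46/625

P(defect) = 46/625 ≈ 7.36%


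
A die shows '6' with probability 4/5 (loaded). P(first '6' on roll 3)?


Geometric: P(X=3) = (1-p)^(k-1)×p = (1/5)^2×4/5 = 4/125

P(X=3) = 4/125 ≈ 3.20%


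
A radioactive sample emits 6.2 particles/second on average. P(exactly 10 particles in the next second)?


Poisson(λ=6.2): P(X=10) = e^(-λ)×λ^k/k!
= e^(-6.2) × 6.2^10 / 10!
≈ 0.002029430636 × 83929936.5868 / 3628800 ≈ 0.046938

P(X=10) ≈ 0.046938 ≈ 4.69%


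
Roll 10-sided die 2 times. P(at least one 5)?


P(no 5)^2 = (9/10)^2 = 81/100
P(≥1) = 1 - 81/100 = 19/100

P = 19/100 ≈ 19.00%


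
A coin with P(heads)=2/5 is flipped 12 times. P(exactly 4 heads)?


Binomial: P(X=4) = C(12,4)×p^4×(1-p)^8
= 495 × 16/625 × 6561/390625 = 10392624/48828125

P(X=4) = 10392624/48828125 ≈ 21.28%


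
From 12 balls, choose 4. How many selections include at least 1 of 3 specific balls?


Complement: C(12,4) - C(9,4) = 495 - 126 = 369

369


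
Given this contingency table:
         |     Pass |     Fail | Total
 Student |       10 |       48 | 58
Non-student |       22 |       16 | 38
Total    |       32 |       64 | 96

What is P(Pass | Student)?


P(Pass | Student) = 10/(10+48) = 10/58 = 5/29

P(Pass|Student) = 5/29 ≈ 17.24%


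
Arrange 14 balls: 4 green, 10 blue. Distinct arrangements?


14!/(4!×10!) = 1001

1001


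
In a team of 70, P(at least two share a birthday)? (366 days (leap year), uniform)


P(all different) = Π(366-i)/366 for i=0..69
= 0.000858
P(match) = 1 - 0.000858 = 0.999142

P ≈ 0.9991 ≈ 99.91%


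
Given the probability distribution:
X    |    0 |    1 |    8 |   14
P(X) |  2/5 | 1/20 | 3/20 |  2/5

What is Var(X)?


E[X] = 137/20
E[X²] = 1761/20
Var(X) = E[X²] - (E[X])² = 1761/20 - 18769/400 = 16451/400

Var(X) = 16451/400 ≈ 41.1275


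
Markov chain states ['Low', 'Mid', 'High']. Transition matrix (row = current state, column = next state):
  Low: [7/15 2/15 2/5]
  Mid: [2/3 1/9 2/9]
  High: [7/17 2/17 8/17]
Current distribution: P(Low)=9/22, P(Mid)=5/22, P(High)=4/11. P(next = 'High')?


P(next=High) = Σᵢ P(now=i)×P(i→High)
= 9/22×2/5 + 5/22×2/9 + 4/11×8/17
= 9/55 + 5/99 + 32/187 = 3242/8415

P = 3242/8415 ≈ 0.3853


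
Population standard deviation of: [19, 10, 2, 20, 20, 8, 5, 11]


Mean = 95/8
  (19-95/8)²=3249/64
  (10-95/8)²=225/64
  (2-95/8)²=6241/64
  (20-95/8)²=4225/64
  (20-95/8)²=4225/64
  (8-95/8)²=961/64
  (5-95/8)²=3025/64
  (11-95/8)²=49/64
Σ(x-μ)² = 2775/8
σ² = (2775/8)/8 = 2775/64

σ = √(2775/64) ≈ 6.5848


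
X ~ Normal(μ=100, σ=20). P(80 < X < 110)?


z₁=(80-100)/20=-1.0, z₂=(110-100)/20=0.5
P = Φ(0.5) - Φ(-1.0) = 0.691462 - 0.158655 = 0.532807 ≈ 0.5328

P(80 < X < 110) ≈ 0.5328


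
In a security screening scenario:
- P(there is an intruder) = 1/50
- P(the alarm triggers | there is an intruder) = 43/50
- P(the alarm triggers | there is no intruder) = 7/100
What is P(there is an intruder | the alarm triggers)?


Using Bayes' theorem:
P(A|B) = P(B|A)·P(A) / P(B)

P(the alarm triggers) = 43/50 × 1/50 + 7/100 × 49/50
= 43/2500 + 343/5000 = 429/5000

P(there is an intruder|the alarm triggers) = (43/2500) / (429/5000) = 86/429

P(there is an intruder|the alarm triggers) = 86/429 ≈ 20.05%


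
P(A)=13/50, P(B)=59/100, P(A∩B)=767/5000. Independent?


P(A)×P(B) = 767/5000
P(A∩B) = 767/5000
Equal ✓ → Independent

Yes, independent


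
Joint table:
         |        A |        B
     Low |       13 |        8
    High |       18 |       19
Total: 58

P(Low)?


P(Low) = (13+8)/58 = 21/58

P(Low) = 21/58 ≈ 36.21%


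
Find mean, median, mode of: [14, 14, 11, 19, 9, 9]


Sorted: [9, 9, 11, 14, 14, 19]
Mean = 76/6 = 38/3
Median = 25/2
Freq: {14: 2, 11: 1, 19: 1, 9: 2}
Mode: [9, 14]

Mean=38/3, Median=25/2, Mode=[9, 14]


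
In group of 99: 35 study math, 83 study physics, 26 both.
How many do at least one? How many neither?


|A∪B| = 35+83-26 = 92
Neither = 99-92 = 7

At least one: 92; Neither: 7


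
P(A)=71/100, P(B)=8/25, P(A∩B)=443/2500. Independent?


P(A)×P(B) = 142/625
P(A∩B) = 443/2500
Not equal → NOT independent

No, not independent


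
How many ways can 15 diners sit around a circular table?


Circular arrangements of 15 distinct objects: fix one position to break rotational symmetry.
(n-1)! = 14! = 87178291200

87178291200


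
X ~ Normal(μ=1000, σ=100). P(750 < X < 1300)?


z₁=(750-1000)/100=-2.5, z₂=(1300-1000)/100=3.0
P = Φ(3.0) - Φ(-2.5) = 0.998650 - 0.006210 = 0.992440 ≈ 0.9924

P(750 < X < 1300) ≈ 0.9924


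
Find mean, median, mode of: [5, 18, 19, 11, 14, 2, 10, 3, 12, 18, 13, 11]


Sorted: [2, 3, 5, 10, 11, 11, 12, 13, 14, 18, 18, 19]
Mean = 136/12 = 34/3
Median = 23/2
Freq: {5: 1, 18: 2, 19: 1, 11: 2, 14: 1, 2: 1, 10: 1, 3: 1, 12: 1, 13: 1}
Mode: [11, 18]

Mean=34/3, Median=23/2, Mode=[11, 18]


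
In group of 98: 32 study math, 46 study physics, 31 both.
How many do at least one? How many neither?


|A∪B| = 32+46-31 = 47
Neither = 98-47 = 51

At least one: 47; Neither: 51


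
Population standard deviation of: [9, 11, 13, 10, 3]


Mean = 46/5
  (9-46/5)²=1/25
  (11-46/5)²=81/25
  (13-46/5)²=361/25
  (10-46/5)²=16/25
  (3-46/5)²=961/25
Σ(x-μ)² = 284/5
σ² = (284/5)/5 = 284/25

σ = √(284/25) ≈ 3.3705


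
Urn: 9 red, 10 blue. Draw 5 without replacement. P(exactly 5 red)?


Hypergeometric: C(9,5)×C(10,0)/C(19,5)
= 126×1/11628 = 7/646

P(X=5) = 7/646 ≈ 1.08%


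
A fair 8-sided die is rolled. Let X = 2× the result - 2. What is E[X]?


E[die] = (1+8)/2 = 9/2
E[X] = 2×9/2 - 2 = 7

E[X] = 7


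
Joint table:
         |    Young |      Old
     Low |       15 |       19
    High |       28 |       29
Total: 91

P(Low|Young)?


P(Low|Young) = 15/(15+28) = 15/43

P = 15/43 ≈ 34.88%


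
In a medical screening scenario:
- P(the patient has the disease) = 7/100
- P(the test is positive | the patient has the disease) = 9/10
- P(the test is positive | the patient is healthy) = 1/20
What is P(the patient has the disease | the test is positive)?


Using Bayes' theorem:
P(A|B) = P(B|A)·P(A) / P(B)

P(the test is positive) = 9/10 × 7/100 + 1/20 × 93/100
= 63/1000 + 93/2000 = 219/2000

P(the patient has the disease|the test is positive) = (63/1000) / (219/2000) = 42/73

P(the patient has the disease|the test is positive) = 42/73 ≈ 57.53%


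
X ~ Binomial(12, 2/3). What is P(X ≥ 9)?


P(X ≥ 9) = Σ P(X=i) for i=9..12
P(X=9) = 112640/531441
P(X=10) = 22528/177147
P(X=11) = 8192/177147
P(X=12) = 4096/531441
Sum = 69632/177147

P(X ≥ 9) = 69632/177147 ≈ 39.31%


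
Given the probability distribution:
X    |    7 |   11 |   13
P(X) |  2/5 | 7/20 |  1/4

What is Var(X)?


E[X] = 99/10
E[X²] = 521/5
Var(X) = E[X²] - (E[X])² = 521/5 - 9801/100 = 619/100

Var(X) = 619/100 ≈ 6.1900


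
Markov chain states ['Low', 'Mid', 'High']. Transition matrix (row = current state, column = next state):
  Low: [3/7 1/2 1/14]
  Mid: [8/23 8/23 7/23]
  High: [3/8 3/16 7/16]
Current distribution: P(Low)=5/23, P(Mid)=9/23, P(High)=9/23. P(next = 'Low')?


P(next=Low) = Σᵢ P(now=i)×P(i→Low)
= 5/23×3/7 + 9/23×8/23 + 9/23×3/8
= 15/161 + 72/529 + 27/184 = 11139/29624

P = 11139/29624 ≈ 0.3760


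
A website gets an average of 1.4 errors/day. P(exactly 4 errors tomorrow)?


Poisson(λ=1.4): P(X=4) = e^(-λ)×λ^k/k!
= e^(-1.4) × 1.4^4 / 4!
≈ 0.2465969639 × 3.8416 / 24 ≈ 0.039472

P(X=4) ≈ 0.039472 ≈ 3.95%


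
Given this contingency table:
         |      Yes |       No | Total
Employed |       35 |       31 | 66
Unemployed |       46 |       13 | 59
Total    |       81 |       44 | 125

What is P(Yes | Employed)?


P(Yes | Employed) = 35/(35+31) = 35/66

P(Yes|Employed) = 35/66 ≈ 53.03%


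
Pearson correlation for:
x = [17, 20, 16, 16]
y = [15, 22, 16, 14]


n=4, Σx=69, Σy=67, Σxy=1175, Σx²=1201, Σy²=1161
r = (4×1175 - 69×67)/√((4×1201 - 69²)(4×1161 - 67²))
= 77/√(43×155) = 77/√6665 ≈ 77/81.6395 ≈ 0.9432

r ≈ 0.9432


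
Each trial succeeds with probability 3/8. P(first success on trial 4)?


Geometric: P(X=4) = (1-p)^(k-1)×p = (5/8)^3×3/8 = 375/4096

P(X=4) = 375/4096 ≈ 9.16%


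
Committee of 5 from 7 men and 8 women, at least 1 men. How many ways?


Count by #men:
  1M,4W: C(7,1)×C(8,4)=490
  2M,3W: C(7,2)×C(8,3)=1176
  3M,2W: C(7,3)×C(8,2)=980
  4M,1W: C(7,4)×C(8,1)=280
  5M,0W: C(7,5)×C(8,0)=21
Total = 2947

2947


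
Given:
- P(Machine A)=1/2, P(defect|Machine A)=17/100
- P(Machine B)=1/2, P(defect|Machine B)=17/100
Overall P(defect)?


P(B) = Σ P(B|Aᵢ)×P(Aᵢ)
  17/100×1/2 = 17/200
  17/100×1/2 = 17/200
Sum = 17/100

P(defect) = 17/100 ≈ 17.00%


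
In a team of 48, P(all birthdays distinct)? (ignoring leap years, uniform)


P(all different) = Π(365-i)/365 for i=0..47
= (365/365)×(364/365)×...×(318/365)
= 0.039402

P ≈ 0.0394 ≈ 3.94%


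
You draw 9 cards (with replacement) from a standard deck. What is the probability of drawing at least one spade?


P(not a spade) = 39/52 = 3/4
P(none in 9 draws) = (3/4)^9 = 19683/262144
P(≥1 spade) = 1 - 19683/262144 = 242461/262144

P = 242461/262144 ≈ 92.49%


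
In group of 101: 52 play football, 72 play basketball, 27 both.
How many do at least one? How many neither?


|A∪B| = 52+72-27 = 97
Neither = 101-97 = 4

At least one: 97; Neither: 4


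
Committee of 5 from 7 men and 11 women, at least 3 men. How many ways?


Count by #men:
  3M,2W: C(7,3)×C(11,2)=1925
  4M,1W: C(7,4)×C(11,1)=385
  5M,0W: C(7,5)×C(11,0)=21
Total = 2331

2331


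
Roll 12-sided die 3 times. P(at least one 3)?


P(no 3)^3 = (11/12)^3 = 1331/1728
P(≥1) = 1 - 1331/1728 = 397/1728

P = 397/1728 ≈ 22.97%


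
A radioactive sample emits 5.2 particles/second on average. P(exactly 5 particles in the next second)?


Poisson(λ=5.2): P(X=5) = e^(-λ)×λ^k/k!
= e^(-5.2) × 5.2^5 / 5!
≈ 0.005516564421 × 3802.04032 / 120 ≈ 0.174785

P(X=5) ≈ 0.174785 ≈ 17.48%


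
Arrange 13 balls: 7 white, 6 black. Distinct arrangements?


13!/(7!×6!) = 1716

1716


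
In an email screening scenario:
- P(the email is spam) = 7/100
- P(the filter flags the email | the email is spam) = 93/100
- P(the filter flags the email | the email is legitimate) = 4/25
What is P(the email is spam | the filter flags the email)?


Using Bayes' theorem:
P(A|B) = P(B|A)·P(A) / P(B)

P(the filter flags the email) = 93/100 × 7/100 + 4/25 × 93/100
= 651/10000 + 93/625 = 2139/10000

P(the email is spam|the filter flags the email) = (651/10000) / (2139/10000) = 7/23

P(the email is spam|the filter flags the email) = 7/23 ≈ 30.43%


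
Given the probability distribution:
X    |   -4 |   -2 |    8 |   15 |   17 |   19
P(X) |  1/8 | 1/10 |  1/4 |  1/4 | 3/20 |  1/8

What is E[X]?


E[X] = Σ x·P(X=x)
= (-4)×(1/8) + (-2)×(1/10) + (8)×(1/4) + (15)×(1/4) + (17)×(3/20) + (19)×(1/8)
= 399/40

E[X] = 399/40


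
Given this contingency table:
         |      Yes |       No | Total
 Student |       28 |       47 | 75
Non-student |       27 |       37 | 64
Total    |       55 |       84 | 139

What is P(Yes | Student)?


P(Yes | Student) = 28/(28+47) = 28/75

P(Yes|Student) = 28/75 ≈ 37.33%


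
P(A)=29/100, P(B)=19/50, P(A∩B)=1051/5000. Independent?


P(A)×P(B) = 551/5000
P(A∩B) = 1051/5000
Not equal → NOT independent

No, not independent


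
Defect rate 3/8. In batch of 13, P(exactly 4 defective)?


Binomial: P(X=4) = C(13,4)×p^4×(1-p)^9
= 715 × 81/4096 × 1953125/134217728 = 113115234375/549755813888

P(X=4) = 113115234375/549755813888 ≈ 20.58%


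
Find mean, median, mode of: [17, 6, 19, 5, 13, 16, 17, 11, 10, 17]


Sorted: [5, 6, 10, 11, 13, 16, 17, 17, 17, 19]
Mean = 131/10
Median = 29/2
Freq: {17: 3, 6: 1, 19: 1, 5: 1, 13: 1, 16: 1, 11: 1, 10: 1}
Mode: [17]

Mean=131/10, Median=29/2, Mode=17


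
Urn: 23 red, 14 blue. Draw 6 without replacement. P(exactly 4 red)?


Hypergeometric: C(23,4)×C(14,2)/C(37,6)
= 8855×91/2324784 = 10465/30192

P(X=4) = 10465/30192 ≈ 34.66%


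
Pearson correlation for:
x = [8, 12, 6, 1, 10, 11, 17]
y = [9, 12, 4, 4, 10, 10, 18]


n=7, Σx=65, Σy=67, Σxy=760, Σx²=755, Σy²=781
r = (7×760 - 65×67)/√((7×755 - 65²)(7×781 - 67²))
= 965/√(1060×978) = 965/√1036680 ≈ 965/1018.1748 ≈ 0.9478

r ≈ 0.9478


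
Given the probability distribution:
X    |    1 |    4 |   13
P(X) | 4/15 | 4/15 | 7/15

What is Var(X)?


E[X] = 37/5
E[X²] = 417/5
Var(X) = E[X²] - (E[X])² = 417/5 - 1369/25 = 716/25

Var(X) = 716/25 ≈ 28.6400


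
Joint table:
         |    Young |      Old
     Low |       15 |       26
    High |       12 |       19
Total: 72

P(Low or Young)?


P(Low∨Young) = P(Low) + P(Young) - P(Low∧Young)
= (41 + 27 - 15)/72 = 53/72

P = 53/72 ≈ 73.61%


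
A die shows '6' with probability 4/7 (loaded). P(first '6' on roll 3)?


Geometric: P(X=3) = (1-p)^(k-1)×p = (3/7)^2×4/7 = 36/343

P(X=3) = 36/343 ≈ 10.50%


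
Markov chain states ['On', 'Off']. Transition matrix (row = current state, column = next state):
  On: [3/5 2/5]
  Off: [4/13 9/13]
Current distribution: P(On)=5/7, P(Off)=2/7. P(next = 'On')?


P(next=On) = Σᵢ P(now=i)×P(i→On)
= 5/7×3/5 + 2/7×4/13
= 3/7 + 8/91 = 47/91

P = 47/91 ≈ 0.5165


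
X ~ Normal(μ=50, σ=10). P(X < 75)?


z = (75-50)/10 = 2.5
P(Z < 2.5) = 0.9938

P(X < 75) ≈ 0.9938


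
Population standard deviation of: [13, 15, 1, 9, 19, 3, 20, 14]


Mean = 94/8 = 47/4
  (13-47/4)²=25/16
  (15-47/4)²=169/16
  (1-47/4)²=1849/16
  (9-47/4)²=121/16
  (19-47/4)²=841/16
  (3-47/4)²=1225/16
  (20-47/4)²=1089/16
  (14-47/4)²=81/16
Σ(x-μ)² = 675/2
σ² = (675/2)/8 = 675/16

σ = √(675/16) ≈ 6.4952


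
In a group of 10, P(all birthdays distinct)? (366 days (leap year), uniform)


P(all different) = Π(366-i)/366 for i=0..9
= (366/366)×(365/366)×...×(357/366)
= 0.883355

P ≈ 0.8834 ≈ 88.34%


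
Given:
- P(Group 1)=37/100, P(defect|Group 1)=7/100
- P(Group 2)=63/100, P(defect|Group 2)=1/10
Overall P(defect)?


P(B) = Σ P(B|Aᵢ)×P(Aᵢ)
  7/100×37/100 = 259/10000
  1/10×63/100 = 63/1000
Sum = 889/10000

P(defect) = 889/10000 ≈ 8.89%


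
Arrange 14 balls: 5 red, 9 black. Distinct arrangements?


14!/(5!×9!) = 2002

2002


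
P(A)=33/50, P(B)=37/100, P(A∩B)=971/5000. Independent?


P(A)×P(B) = 1221/5000
P(A∩B) = 971/5000
Not equal → NOT independent

No, not independent


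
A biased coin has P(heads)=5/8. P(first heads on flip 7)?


Geometric: P(X=7) = (1-p)^(k-1)×p = (3/8)^6×5/8 = 3645/2097152

P(X=7) = 3645/2097152 ≈ 0.17%


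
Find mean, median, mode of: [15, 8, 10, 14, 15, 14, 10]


Sorted: [8, 10, 10, 14, 14, 15, 15]
Mean = 86/7
Median = 14
Freq: {15: 2, 8: 1, 10: 2, 14: 2}
Mode: [10, 14, 15]

Mean=86/7, Median=14, Mode=[10, 14, 15]


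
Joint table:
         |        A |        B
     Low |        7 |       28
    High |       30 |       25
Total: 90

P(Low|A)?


P(Low|A) = 7/(7+30) = 7/37

P = 7/37 ≈ 18.92%


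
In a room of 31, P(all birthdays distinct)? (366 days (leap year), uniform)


P(all different) = Π(366-i)/366 for i=0..30
= (366/366)×(365/366)×...×(336/366)
= 0.270541

P ≈ 0.2705 ≈ 27.05%


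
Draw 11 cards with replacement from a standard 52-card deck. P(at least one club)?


P(not a club) = 39/52 = 3/4
P(none in 11 draws) = (3/4)^11 = 177147/4194304
P(≥1 club) = 1 - 177147/4194304 = 4017157/4194304

P = 4017157/4194304 ≈ 95.78%


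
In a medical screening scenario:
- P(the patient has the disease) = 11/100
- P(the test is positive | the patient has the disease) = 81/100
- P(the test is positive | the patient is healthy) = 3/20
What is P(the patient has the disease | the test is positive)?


Using Bayes' theorem:
P(A|B) = P(B|A)·P(A) / P(B)

P(the test is positive) = 81/100 × 11/100 + 3/20 × 89/100
= 891/10000 + 267/2000 = 1113/5000

P(the patient has the disease|the test is positive) = (891/10000) / (1113/5000) = 297/742

P(the patient has the disease|the test is positive) = 297/742 ≈ 40.03%


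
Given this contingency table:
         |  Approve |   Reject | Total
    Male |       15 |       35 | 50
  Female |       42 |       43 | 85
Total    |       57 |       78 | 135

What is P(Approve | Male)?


P(Approve | Male) = 15/(15+35) = 15/50 = 3/10

P(Approve|Male) = 3/10 ≈ 30.00%


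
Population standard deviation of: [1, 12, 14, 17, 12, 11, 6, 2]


Mean = 75/8
  (1-75/8)²=4489/64
  (12-75/8)²=441/64
  (14-75/8)²=1369/64
  (17-75/8)²=3721/64
  (12-75/8)²=441/64
  (11-75/8)²=169/64
  (6-75/8)²=729/64
  (2-75/8)²=3481/64
Σ(x-μ)² = 1855/8
σ² = (1855/8)/8 = 1855/64

σ = √(1855/64) ≈ 5.3837


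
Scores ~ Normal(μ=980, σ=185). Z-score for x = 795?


z = (x - μ)/σ = (795 - 980)/185 = -1.0

z = -1.0


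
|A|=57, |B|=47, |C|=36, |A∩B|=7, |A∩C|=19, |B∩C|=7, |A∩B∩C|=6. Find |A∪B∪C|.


|A∪B∪C| = 57+47+36-7-19-7+6 = 113

|A∪B∪C| = 113


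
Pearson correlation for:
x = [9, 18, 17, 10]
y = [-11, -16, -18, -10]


n=4, Σx=54, Σy=-55, Σxy=-793, Σx²=794, Σy²=801
r = (4×(-793) - 54×(-55))/√((4×794 - 54²)(4×801 - (-55)²))
= -202/√(260×179) = -202/√46540 ≈ -202/215.7313 ≈ -0.9363

r ≈ -0.9363


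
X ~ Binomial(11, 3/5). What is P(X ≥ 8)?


P(X ≥ 8) = Σ P(X=i) for i=8..11
P(X=8) = 1732104/9765625
P(X=9) = 866052/9765625
P(X=10) = 1299078/48828125
P(X=11) = 177147/48828125
Sum = 2893401/9765625

P(X ≥ 8) = 2893401/9765625 ≈ 29.63%


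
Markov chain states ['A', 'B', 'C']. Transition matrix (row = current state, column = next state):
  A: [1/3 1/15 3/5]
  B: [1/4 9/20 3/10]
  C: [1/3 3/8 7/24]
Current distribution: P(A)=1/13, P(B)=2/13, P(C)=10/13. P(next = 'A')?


P(next=A) = Σᵢ P(now=i)×P(i→A)
= 1/13×1/3 + 2/13×1/4 + 10/13×1/3
= 1/39 + 1/26 + 10/39 = 25/78

P = 25/78 ≈ 0.3205


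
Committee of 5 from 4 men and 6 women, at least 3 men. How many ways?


Count by #men:
  3M,2W: C(4,3)×C(6,2)=60
  4M,1W: C(4,4)×C(6,1)=6
Total = 66

66


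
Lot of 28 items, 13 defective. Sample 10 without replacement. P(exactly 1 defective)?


Hypergeometric: C(13,1)×C(15,9)/C(28,10)
= 13×5005/13123110 = 13/2622

P(X=1) = 13/2622 ≈ 0.50%


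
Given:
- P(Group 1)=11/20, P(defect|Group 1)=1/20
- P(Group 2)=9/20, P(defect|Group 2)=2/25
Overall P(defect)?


P(B) = Σ P(B|Aᵢ)×P(Aᵢ)
  1/20×11/20 = 11/400
  2/25×9/20 = 9/250
Sum = 127/2000

P(defect) = 127/2000 ≈ 6.35%


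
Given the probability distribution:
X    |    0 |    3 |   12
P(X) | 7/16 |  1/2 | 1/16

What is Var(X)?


E[X] = 9/4
E[X²] = 27/2
Var(X) = E[X²] - (E[X])² = 27/2 - 81/16 = 135/16

Var(X) = 135/16 ≈ 8.4375


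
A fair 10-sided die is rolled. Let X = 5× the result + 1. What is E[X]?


E[die] = (1+10)/2 = 11/2
E[X] = 5×11/2 + 1 = 57/2

E[X] = 57/2


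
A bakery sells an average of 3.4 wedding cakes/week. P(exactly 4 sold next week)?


Poisson(λ=3.4): P(X=4) = e^(-λ)×λ^k/k!
= e^(-3.4) × 3.4^4 / 4!
≈ 0.03337326996 × 133.6336 / 24 ≈ 0.185825

P(X=4) ≈ 0.185825 ≈ 18.58%


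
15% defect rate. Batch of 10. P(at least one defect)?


P(all good) = (17/20)^10 = 2015993900449/10240000000000
P(≥1 defect) = 8224006099551/10240000000000

P = 8224006099551/10240000000000 ≈ 80.31%


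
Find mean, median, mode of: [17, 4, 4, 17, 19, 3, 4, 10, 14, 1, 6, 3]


Sorted: [1, 3, 3, 4, 4, 4, 6, 10, 14, 17, 17, 19]
Mean = 102/12 = 17/2
Median = 5
Freq: {17: 2, 4: 3, 19: 1, 3: 2, 10: 1, 14: 1, 1: 1, 6: 1}
Mode: [4]

Mean=17/2, Median=5, Mode=4


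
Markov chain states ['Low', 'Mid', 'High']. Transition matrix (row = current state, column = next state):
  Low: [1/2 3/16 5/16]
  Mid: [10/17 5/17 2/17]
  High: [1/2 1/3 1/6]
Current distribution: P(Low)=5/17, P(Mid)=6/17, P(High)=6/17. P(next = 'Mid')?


P(next=Mid) = Σᵢ P(now=i)×P(i→Mid)
= 5/17×3/16 + 6/17×5/17 + 6/17×1/3
= 15/272 + 30/289 + 2/17 = 1279/4624

P = 1279/4624 ≈ 0.2766


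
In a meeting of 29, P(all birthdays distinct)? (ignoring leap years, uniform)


P(all different) = Π(365-i)/365 for i=0..28
= (365/365)×(364/365)×...×(337/365)
= 0.319031

P ≈ 0.3190 ≈ 31.90%


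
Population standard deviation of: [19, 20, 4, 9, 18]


Mean = 70/5 = 14
  (19-14)²=25
  (20-14)²=36
  (4-14)²=100
  (9-14)²=25
  (18-14)²=16
Σ(x-μ)² = 202
σ² = 202/5

σ = √(202/5) ≈ 6.3561


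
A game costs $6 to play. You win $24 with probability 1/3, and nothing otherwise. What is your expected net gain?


E[gain] = (24-6)×1/3 + (-6)×2/3
= 6 - 4 = 2

Expected net gain = $2 ≈ $2.00


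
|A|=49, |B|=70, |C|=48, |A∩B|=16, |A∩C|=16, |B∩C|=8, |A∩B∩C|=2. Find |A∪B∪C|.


|A∪B∪C| = 49+70+48-16-16-8+2 = 129

|A∪B∪C| = 129


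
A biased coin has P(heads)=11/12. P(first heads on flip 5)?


Geometric: P(X=5) = (1-p)^(k-1)×p = (1/12)^4×11/12 = 11/248832

P(X=5) = 11/248832 ≈ 0.00%


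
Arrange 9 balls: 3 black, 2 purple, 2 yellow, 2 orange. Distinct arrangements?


9!/(3!×2!×2!×2!) = 7560

7560


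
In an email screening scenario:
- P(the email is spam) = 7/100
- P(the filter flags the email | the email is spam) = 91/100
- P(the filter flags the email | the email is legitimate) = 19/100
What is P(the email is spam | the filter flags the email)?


Using Bayes' theorem:
P(A|B) = P(B|A)·P(A) / P(B)

P(the filter flags the email) = 91/100 × 7/100 + 19/100 × 93/100
= 637/10000 + 1767/10000 = 601/2500

P(the email is spam|the filter flags the email) = (637/10000) / (601/2500) = 637/2404

P(the email is spam|the filter flags the email) = 637/2404 ≈ 26.50%


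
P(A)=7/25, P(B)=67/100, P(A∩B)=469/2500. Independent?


P(A)×P(B) = 469/2500
P(A∩B) = 469/2500
Equal ✓ → Independent

Yes, independent


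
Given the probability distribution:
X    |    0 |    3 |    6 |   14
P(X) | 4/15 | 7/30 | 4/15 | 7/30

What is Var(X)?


E[X] = 167/30
E[X²] = 1723/30
Var(X) = E[X²] - (E[X])² = 1723/30 - 27889/900 = 23801/900

Var(X) = 23801/900 ≈ 26.4456


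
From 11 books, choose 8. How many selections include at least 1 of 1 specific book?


Complement: C(11,8) - C(10,8) = 165 - 45 = 120

120


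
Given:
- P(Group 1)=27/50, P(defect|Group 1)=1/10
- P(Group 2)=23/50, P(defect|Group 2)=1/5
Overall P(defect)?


P(B) = Σ P(B|Aᵢ)×P(Aᵢ)
  1/10×27/50 = 27/500
  1/5×23/50 = 23/250
Sum = 73/500

P(defect) = 73/500 ≈ 14.60%


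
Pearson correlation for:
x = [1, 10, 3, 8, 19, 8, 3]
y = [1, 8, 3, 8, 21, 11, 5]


n=7, Σx=52, Σy=57, Σxy=656, Σx²=608, Σy²=725
r = (7×656 - 52×57)/√((7×608 - 52²)(7×725 - 57²))
= 1628/√(1552×1826) = 1628/√2833952 ≈ 1628/1683.4346 ≈ 0.9671

r ≈ 0.9671


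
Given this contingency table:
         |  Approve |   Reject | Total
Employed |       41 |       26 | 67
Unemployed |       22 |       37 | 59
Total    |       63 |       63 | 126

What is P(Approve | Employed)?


P(Approve | Employed) = 41/(41+26) = 41/67

P(Approve|Employed) = 41/67 ≈ 61.19%


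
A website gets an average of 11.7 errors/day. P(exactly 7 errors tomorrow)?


Poisson(λ=11.7): P(X=7) = e^(-λ)×λ^k/k!
= e^(-11.7) × 11.7^7 / 7!
≈ 8.293819161e-06 × 30012421.1607 / 5040 ≈ 0.049388

P(X=7) ≈ 0.049388 ≈ 4.94%


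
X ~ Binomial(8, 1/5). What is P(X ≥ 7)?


P(X ≥ 7) = Σ P(X=i) for i=7..8
P(X=7) = 32/390625
P(X=8) = 1/390625
Sum = 33/390625

P(X ≥ 7) = 33/390625 ≈ 0.01%


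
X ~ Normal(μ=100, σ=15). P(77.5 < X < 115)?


z₁=(77.5-100)/15=-1.5, z₂=(115-100)/15=1.0
P = Φ(1.0) - Φ(-1.5) = 0.841345 - 0.066807 = 0.774538 ≈ 0.7745

P(77.5 < X < 115) ≈ 0.7745


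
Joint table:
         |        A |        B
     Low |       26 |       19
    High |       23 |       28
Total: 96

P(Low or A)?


P(Low∨A) = P(Low) + P(A) - P(Low∧A)
= (45 + 49 - 26)/96 = 68/96 = 17/24

P = 17/24 ≈ 70.83%


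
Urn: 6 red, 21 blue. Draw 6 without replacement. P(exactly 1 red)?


Hypergeometric: C(6,1)×C(21,5)/C(27,6)
= 6×20349/296010 = 6783/16445

P(X=1) = 6783/16445 ≈ 41.25%


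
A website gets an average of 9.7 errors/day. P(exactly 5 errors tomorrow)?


Poisson(λ=9.7): P(X=5) = e^(-λ)×λ^k/k!
= e^(-9.7) × 9.7^5 / 5!
≈ 6.128349505e-05 × 85873.40257 / 120 ≈ 0.043855

P(X=5) ≈ 0.043855 ≈ 4.39%


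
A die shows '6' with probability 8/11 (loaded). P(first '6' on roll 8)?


Geometric: P(X=8) = (1-p)^(k-1)×p = (3/11)^7×8/11 = 17496/214358881

P(X=8) = 17496/214358881 ≈ 0.01%
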